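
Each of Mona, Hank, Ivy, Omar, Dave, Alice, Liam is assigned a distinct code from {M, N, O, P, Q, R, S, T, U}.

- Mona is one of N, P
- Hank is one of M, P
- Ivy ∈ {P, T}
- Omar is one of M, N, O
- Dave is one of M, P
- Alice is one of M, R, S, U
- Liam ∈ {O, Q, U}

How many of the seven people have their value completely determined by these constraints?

The 2 variables Hank and Dave are confined to {M, P}, which locks those values in; drop them from Mona, Ivy, Omar, Alice.
Mona must be N (only option left). Eliminate N elsewhere: Omar.
That leaves Ivy = T.
Omar's domain is down to {O}, so Omar = O. Eliminate O elsewhere: Liam.
Determined: Mona=N, Ivy=T, Omar=O. The other people each still have more than one consistent value. That makes 3.

3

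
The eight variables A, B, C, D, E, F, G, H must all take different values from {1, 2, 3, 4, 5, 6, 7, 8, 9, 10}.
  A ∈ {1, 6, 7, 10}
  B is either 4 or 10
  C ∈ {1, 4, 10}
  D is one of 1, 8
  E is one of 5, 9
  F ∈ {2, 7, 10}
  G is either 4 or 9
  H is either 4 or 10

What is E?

5

The 2 variables B and H are confined to {4, 10}, which locks those values in; drop them from A, C, F, G.
C must be 1 (only option left). Remove 1 from A, D.
D must be 8 (only option left).
G must be 9 (only option left). Strike 9 from E.
So E = 5.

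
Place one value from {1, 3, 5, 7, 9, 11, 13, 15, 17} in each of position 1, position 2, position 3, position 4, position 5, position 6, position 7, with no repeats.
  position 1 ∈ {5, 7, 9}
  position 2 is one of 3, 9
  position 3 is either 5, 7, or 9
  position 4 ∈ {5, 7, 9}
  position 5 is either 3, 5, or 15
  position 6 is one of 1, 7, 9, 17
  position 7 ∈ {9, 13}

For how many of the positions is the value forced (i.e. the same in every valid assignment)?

The 3 variables position 1, position 3, position 4 are confined to {5, 7, 9}, which locks those values in; drop them from position 2, position 5, position 6, position 7.
That leaves position 2 = 3. So position 5 can't be 3.
position 5 has just one choice, so position 5 = 15.
That leaves position 7 = 13.
Determined: position 2=3, position 5=15, position 7=13. The other positions each still have more than one consistent value. That makes 3.

3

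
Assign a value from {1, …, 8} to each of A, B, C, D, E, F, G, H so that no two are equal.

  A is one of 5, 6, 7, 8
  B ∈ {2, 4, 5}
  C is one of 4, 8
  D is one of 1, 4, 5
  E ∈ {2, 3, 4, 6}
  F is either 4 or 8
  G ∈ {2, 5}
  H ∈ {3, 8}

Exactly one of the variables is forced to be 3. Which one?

H

The 8 variables draw from only 8 values {1, 2, 3, 4, 5, 6, 7, 8}, so each is used; only D can be 1, hence D = 1.
Among the 7 still-open variables, 7 fits only A (and all 7 values in {2, 3, 4, 5, 6, 7, 8} must be used), so A = 7.
The 6 still-open variables together cover exactly {2, 3, 4, 5, 6, 8} — 6 values for 6 variables — and 6 appears only in E's list, so E = 6.
Among the 5 still-open variables, 3 fits only H (and all 5 values in {2, 3, 4, 5, 8} must be used), so H = 3.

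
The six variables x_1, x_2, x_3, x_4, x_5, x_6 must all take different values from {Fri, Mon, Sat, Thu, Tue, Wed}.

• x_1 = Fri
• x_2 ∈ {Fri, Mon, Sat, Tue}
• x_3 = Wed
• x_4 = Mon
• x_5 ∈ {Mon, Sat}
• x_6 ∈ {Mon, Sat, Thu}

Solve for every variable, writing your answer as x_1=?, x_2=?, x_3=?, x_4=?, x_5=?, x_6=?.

x_1=Fri, x_2=Tue, x_3=Wed, x_4=Mon, x_5=Sat, x_6=Thu

x_1 has just one choice, so x_1 = Fri. Strike Fri from x_2.
x_3's domain is down to {Wed}, so x_3 = Wed.
That leaves x_4 = Mon. So x_2, x_5, x_6 can't be Mon.
x_5's domain is down to {Sat}, so x_5 = Sat. Eliminate Sat elsewhere: x_2, x_6.
x_6's domain is down to {Thu}, so x_6 = Thu.
x_2 has just one choice, so x_2 = Tue.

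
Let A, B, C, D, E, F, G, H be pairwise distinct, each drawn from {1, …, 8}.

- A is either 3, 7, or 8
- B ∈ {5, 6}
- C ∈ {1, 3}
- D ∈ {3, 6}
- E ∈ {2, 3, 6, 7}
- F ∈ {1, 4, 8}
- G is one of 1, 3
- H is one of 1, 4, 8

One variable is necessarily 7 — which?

A

Among the 8 variables, 2 fits only E (and all 8 values in {1, 2, 3, 4, 5, 6, 7, 8} must be used), so E = 2.
The 7 still-open variables together cover exactly {1, 3, 4, 5, 6, 7, 8} — 7 values for 7 variables — and 5 appears only in B's list, so B = 5.
The 6 still-open variables draw from only 6 values {1, 3, 4, 6, 7, 8}, so each is used; only D can be 6, hence D = 6.
The 5 still-open variables together cover exactly {1, 3, 4, 7, 8} — 5 values for 5 variables — and 7 appears only in A's list, so A = 7.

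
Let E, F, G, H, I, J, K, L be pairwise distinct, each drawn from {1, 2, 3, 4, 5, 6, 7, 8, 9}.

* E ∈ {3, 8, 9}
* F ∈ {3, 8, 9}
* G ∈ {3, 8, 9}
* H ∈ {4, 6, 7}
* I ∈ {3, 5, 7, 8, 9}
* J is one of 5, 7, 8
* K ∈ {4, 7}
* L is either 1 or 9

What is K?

4

Among the 8 variables, 1 fits only L (and all 8 values in {1, 3, 4, 5, 6, 7, 8, 9} must be used), so L = 1.
The 7 still-open variables draw from only 7 values {3, 4, 5, 6, 7, 8, 9}, so each is used; only H can be 6, hence H = 6.
The 6 still-open variables together cover exactly {3, 4, 5, 7, 8, 9} — 6 values for 6 variables — and 4 appears only in K's list, so K = 4.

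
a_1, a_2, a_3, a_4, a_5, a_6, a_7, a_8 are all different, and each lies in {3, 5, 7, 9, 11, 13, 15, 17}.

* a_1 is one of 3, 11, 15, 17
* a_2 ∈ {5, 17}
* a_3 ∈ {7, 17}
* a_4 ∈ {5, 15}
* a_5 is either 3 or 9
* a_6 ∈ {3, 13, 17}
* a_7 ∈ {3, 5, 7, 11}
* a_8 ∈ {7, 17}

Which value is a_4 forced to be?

Among the 8 variables, 9 fits only a_5 (and all 8 values in {3, 5, 7, 9, 11, 13, 15, 17} must be used), so a_5 = 9.
Among the 7 still-open variables, 13 fits only a_6 (and all 7 values in {3, 5, 7, 11, 13, 15, 17} must be used), so a_6 = 13.
a_3 and a_8 between them cover only {7, 17} — a naked pair. Remove those values from a_1, a_2, a_7.
That leaves a_2 = 5. Strike 5 from a_4, a_7.
So a_4 = 15.

15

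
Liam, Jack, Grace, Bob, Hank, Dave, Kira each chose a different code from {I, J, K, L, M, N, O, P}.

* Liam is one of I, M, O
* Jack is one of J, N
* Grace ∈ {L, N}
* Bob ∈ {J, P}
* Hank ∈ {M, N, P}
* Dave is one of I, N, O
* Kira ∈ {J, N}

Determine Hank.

M

The 7 variables together cover exactly {I, J, L, M, N, O, P} — 7 values for 7 variables — and L appears only in Grace's list, so Grace = L.
Jack and Kira between them cover only {J, N} — a naked pair. Remove those values from Bob, Hank, Dave.
Bob has just one choice, so Bob = P. So Hank can't be P.
So Hank = M.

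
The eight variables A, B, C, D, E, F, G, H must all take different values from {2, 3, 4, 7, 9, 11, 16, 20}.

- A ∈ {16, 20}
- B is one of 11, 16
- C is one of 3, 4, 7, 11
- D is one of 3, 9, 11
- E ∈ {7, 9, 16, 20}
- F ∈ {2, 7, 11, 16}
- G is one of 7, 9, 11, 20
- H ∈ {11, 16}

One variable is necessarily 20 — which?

The 8 variables together cover exactly {2, 3, 4, 7, 9, 11, 16, 20} — 8 values for 8 variables — and 2 appears only in F's list, so F = 2.
The 7 still-open variables together cover exactly {3, 4, 7, 9, 11, 16, 20} — 7 values for 7 variables — and 4 appears only in C's list, so C = 4.
The 6 still-open variables together cover exactly {3, 7, 9, 11, 16, 20} — 6 values for 6 variables — and 3 appears only in D's list, so D = 3.
B and H between them cover only {11, 16} — a naked pair. Remove those values from A, E, G.
So 20 goes to A.

A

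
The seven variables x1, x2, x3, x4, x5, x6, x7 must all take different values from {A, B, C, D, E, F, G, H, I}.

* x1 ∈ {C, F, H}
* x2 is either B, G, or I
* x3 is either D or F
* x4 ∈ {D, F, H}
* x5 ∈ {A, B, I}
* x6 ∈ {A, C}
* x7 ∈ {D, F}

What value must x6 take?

The 2 variables x3 and x7 are confined to {D, F}, which locks those values in; drop them from x1, x4.
That leaves x4 = H. Strike H from x1.
That leaves x1 = C. Eliminate C elsewhere: x6.
So x6 = A.

A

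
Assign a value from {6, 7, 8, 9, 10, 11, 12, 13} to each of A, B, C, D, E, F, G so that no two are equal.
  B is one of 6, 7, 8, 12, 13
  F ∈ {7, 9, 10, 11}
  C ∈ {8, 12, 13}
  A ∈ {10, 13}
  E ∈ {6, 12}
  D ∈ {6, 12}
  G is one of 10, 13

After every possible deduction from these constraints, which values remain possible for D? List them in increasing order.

6, 12

A and G between them cover only {10, 13} — a naked pair. Remove those values from B, C, F.
D and E share exactly the 2 values {6, 12}; by pigeonhole those values go to them, so strike 6, 12 from B, C.
C has just one choice, so C = 8. Eliminate 8 elsewhere: B.
B must be 7 (only option left). Strike 7 from F.
No further eliminations apply; D can still be any of 6, 12.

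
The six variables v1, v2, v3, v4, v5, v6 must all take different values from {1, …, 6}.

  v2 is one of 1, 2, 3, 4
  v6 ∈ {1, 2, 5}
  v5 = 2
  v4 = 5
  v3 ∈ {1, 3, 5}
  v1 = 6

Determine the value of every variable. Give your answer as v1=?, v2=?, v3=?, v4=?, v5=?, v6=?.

v1 must be 6 (only option left).
v4 must be 5 (only option left). So v3, v6 can't be 5.
v5 must be 2 (only option left). Eliminate 2 elsewhere: v2, v6.
v6's domain is down to {1}, so v6 = 1. Strike 1 from v2, v3.
v3's domain is down to {3}, so v3 = 3. Eliminate 3 elsewhere: v2.
That leaves v2 = 4.

v1=6, v2=4, v3=3, v4=5, v5=2, v6=1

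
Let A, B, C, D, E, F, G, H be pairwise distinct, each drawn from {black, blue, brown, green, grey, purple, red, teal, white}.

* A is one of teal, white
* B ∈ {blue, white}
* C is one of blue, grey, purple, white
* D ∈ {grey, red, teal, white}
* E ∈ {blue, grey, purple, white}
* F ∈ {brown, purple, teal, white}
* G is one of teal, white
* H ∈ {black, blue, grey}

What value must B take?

Among the 8 variables, black fits only H (and all 8 values in {black, blue, brown, grey, purple, red, teal, white} must be used), so H = black.
Among the 7 still-open variables, brown fits only F (and all 7 values in {blue, brown, grey, purple, red, teal, white} must be used), so F = brown.
Among the 6 still-open variables, red fits only D (and all 6 values in {blue, grey, purple, red, teal, white} must be used), so D = red.
A and G share exactly the 2 values {teal, white}; by pigeonhole those values go to them, so strike teal, white from B, C, E.
So B = blue.

blue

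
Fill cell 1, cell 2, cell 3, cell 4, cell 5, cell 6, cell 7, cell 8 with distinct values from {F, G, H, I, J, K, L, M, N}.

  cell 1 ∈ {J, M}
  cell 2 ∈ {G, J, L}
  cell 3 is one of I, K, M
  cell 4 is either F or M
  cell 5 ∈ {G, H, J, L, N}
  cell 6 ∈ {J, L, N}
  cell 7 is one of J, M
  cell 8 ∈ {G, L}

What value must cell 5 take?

The 2 variables cell 1 and cell 7 are confined to {J, M}, which locks those values in; drop them from cell 2, cell 3, cell 4, cell 5, cell 6.
That leaves cell 4 = F.
cell 2 and cell 8 share exactly the 2 values {G, L}; by pigeonhole those values go to them, so strike G, L from cell 5, cell 6.
cell 6 must be N (only option left). Strike N from cell 5.
So cell 5 = H.

H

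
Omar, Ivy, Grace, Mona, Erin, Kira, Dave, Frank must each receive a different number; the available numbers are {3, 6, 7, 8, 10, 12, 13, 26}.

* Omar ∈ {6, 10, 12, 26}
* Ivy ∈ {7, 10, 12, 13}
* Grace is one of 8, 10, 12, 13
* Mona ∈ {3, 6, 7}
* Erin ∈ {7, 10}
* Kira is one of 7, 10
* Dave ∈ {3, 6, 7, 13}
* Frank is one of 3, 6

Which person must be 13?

The 8 variables draw from only 8 values {3, 6, 7, 8, 10, 12, 13, 26}, so each is used; only Grace can be 8, hence Grace = 8.
Among the 7 still-open variables, 26 fits only Omar (and all 7 values in {3, 6, 7, 10, 12, 13, 26} must be used), so Omar = 26.
Among the 6 still-open variables, 12 fits only Ivy (and all 6 values in {3, 6, 7, 10, 12, 13} must be used), so Ivy = 12.
Among the 5 still-open variables, 13 fits only Dave (and all 5 values in {3, 6, 7, 10, 13} must be used), so Dave = 13.

Dave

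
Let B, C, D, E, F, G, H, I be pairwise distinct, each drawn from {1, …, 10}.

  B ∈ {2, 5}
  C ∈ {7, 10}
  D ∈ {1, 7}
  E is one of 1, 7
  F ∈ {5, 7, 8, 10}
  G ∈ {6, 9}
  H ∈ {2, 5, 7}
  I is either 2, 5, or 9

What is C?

10

Among the 8 variables, 6 fits only G (and all 8 values in {1, 2, 5, 6, 7, 8, 9, 10} must be used), so G = 6.
Among the 7 still-open variables, 8 fits only F (and all 7 values in {1, 2, 5, 7, 8, 9, 10} must be used), so F = 8.
Among the 6 still-open variables, 9 fits only I (and all 6 values in {1, 2, 5, 7, 9, 10} must be used), so I = 9.
The 5 still-open variables together cover exactly {1, 2, 5, 7, 10} — 5 values for 5 variables — and 10 appears only in C's list, so C = 10.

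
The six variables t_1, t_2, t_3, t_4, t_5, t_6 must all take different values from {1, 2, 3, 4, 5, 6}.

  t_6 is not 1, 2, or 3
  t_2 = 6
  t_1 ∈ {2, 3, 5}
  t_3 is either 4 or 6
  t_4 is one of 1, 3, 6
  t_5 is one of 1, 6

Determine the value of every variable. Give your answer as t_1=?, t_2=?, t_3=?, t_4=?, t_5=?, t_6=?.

t_2 has just one choice, so t_2 = 6. So t_3, t_4, t_5, t_6 can't be 6.
t_3's domain is down to {4}, so t_3 = 4. Strike 4 from t_6.
t_5 must be 1 (only option left). Eliminate 1 elsewhere: t_4.
t_6 must be 5 (only option left). Strike 5 from t_1.
t_4 has just one choice, so t_4 = 3. Eliminate 3 elsewhere: t_1.
t_1's domain is down to {2}, so t_1 = 2.

t_1=2, t_2=6, t_3=4, t_4=3, t_5=1, t_6=5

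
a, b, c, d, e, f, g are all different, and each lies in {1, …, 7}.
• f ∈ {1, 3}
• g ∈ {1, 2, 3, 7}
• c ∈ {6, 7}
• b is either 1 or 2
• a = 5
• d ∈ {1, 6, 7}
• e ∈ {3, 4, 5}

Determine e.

4

a has just one choice, so a = 5. Remove 5 from e.
The 6 still-open variables draw from only 6 values {1, 2, 3, 4, 6, 7}, so each is used; only e can be 4, hence e = 4.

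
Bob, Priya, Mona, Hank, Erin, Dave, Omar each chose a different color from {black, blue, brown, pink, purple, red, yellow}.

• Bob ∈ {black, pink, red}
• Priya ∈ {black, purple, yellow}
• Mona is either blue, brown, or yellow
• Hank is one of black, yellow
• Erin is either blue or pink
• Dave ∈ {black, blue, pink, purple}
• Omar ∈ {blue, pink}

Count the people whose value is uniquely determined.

2

The 7 variables together cover exactly {black, blue, brown, pink, purple, red, yellow} — 7 values for 7 variables — and brown appears only in Mona's list, so Mona = brown.
The 6 still-open variables together cover exactly {black, blue, pink, purple, red, yellow} — 6 values for 6 variables — and red appears only in Bob's list, so Bob = red.
The 2 variables Erin and Omar are confined to {blue, pink}, which locks those values in; drop them from Dave.
Determined: Bob=red, Mona=brown. The other people each still have more than one consistent value. That makes 2.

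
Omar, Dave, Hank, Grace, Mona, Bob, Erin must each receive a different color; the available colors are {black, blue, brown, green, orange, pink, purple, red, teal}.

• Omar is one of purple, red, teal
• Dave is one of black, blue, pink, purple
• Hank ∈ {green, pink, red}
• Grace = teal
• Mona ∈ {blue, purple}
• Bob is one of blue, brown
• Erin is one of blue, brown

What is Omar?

red

Grace has just one choice, so Grace = teal. Remove teal from Omar.
Bob and Erin share exactly the 2 values {blue, brown}; by pigeonhole those values go to them, so strike blue, brown from Dave, Mona.
That leaves Mona = purple. Strike purple from Omar, Dave.
So Omar = red.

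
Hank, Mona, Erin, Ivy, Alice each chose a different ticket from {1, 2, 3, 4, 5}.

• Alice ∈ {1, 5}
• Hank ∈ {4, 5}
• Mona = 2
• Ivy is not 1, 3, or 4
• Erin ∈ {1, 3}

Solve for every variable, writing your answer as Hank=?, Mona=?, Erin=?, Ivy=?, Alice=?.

Mona must be 2 (only option left). Eliminate 2 elsewhere: Ivy.
Ivy's domain is down to {5}, so Ivy = 5. Strike 5 from Hank, Alice.
Alice must be 1 (only option left). Eliminate 1 elsewhere: Erin.
Hank must be 4 (only option left).
Erin has just one choice, so Erin = 3.

Hank=4, Mona=2, Erin=3, Ivy=5, Alice=1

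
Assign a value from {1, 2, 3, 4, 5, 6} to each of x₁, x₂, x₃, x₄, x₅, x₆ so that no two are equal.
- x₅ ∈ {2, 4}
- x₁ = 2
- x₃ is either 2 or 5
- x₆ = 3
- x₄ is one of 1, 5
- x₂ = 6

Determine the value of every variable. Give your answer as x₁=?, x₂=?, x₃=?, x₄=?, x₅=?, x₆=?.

x₁=2, x₂=6, x₃=5, x₄=1, x₅=4, x₆=3

x₁'s domain is down to {2}, so x₁ = 2. Eliminate 2 elsewhere: x₃, x₅.
That leaves x₂ = 6.
That leaves x₃ = 5. Eliminate 5 elsewhere: x₄.
x₄'s domain is down to {1}, so x₄ = 1.
That leaves x₅ = 4.
x₆'s domain is down to {3}, so x₆ = 3.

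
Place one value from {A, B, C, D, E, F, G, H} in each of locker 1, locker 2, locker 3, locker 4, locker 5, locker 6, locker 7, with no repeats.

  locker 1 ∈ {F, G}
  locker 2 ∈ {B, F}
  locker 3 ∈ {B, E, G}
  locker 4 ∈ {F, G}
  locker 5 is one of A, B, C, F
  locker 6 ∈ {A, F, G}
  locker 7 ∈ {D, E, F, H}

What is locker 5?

locker 1 and locker 4 between them cover only {F, G} — a naked pair. Remove those values from locker 2, locker 3, locker 5, locker 6, locker 7.
locker 2 must be B (only option left). Remove B from locker 3, locker 5.
That leaves locker 3 = E. So locker 7 can't be E.
locker 6 must be A (only option left). So locker 5 can't be A.
So locker 5 = C.

C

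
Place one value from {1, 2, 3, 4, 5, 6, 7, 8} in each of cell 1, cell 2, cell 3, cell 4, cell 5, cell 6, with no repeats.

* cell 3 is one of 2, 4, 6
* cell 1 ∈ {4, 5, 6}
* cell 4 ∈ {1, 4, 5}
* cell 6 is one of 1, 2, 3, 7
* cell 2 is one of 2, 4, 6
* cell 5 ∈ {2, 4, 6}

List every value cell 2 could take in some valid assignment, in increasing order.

2, 4, 6

cell 2, cell 3, cell 5 between them cover only {2, 4, 6} — a naked triple. Remove those values from cell 1, cell 4, cell 6.
cell 1 must be 5 (only option left). Remove 5 from cell 4.
cell 4 has just one choice, so cell 4 = 1. Remove 1 from cell 6.
No further eliminations apply; cell 2 can still be any of 2, 4, 6.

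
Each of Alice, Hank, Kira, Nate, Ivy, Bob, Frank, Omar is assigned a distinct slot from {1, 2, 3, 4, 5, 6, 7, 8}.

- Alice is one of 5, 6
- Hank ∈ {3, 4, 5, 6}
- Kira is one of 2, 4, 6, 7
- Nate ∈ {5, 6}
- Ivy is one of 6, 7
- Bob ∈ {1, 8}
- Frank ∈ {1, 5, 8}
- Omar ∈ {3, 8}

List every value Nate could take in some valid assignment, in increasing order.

The 8 variables together cover exactly {1, 2, 3, 4, 5, 6, 7, 8} — 8 values for 8 variables — and 2 appears only in Kira's list, so Kira = 2.
The 7 still-open variables draw from only 7 values {1, 3, 4, 5, 6, 7, 8}, so each is used; only Hank can be 4, hence Hank = 4.
The 6 still-open variables draw from only 6 values {1, 3, 5, 6, 7, 8}, so each is used; only Omar can be 3, hence Omar = 3.
The 5 still-open variables draw from only 5 values {1, 5, 6, 7, 8}, so each is used; only Ivy can be 7, hence Ivy = 7.
Alice and Nate between them cover only {5, 6} — a naked pair. Remove those values from Frank.
No further eliminations apply; Nate can still be any of 5, 6.

5, 6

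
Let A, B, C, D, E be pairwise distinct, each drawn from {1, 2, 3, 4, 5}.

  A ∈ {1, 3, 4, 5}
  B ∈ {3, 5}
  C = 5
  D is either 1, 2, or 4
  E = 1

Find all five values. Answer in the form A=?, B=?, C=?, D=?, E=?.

A=4, B=3, C=5, D=2, E=1

C's domain is down to {5}, so C = 5. So A, B can't be 5.
E has just one choice, so E = 1. Eliminate 1 elsewhere: A, D.
B has just one choice, so B = 3. Strike 3 from A.
A has just one choice, so A = 4. So D can't be 4.
D must be 2 (only option left).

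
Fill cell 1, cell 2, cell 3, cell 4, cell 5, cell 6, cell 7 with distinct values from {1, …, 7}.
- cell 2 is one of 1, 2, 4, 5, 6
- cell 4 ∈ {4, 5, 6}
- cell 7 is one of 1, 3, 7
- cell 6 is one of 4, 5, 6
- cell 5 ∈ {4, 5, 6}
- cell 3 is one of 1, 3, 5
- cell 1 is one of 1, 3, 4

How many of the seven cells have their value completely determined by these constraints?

2

The 7 variables together cover exactly {1, 2, 3, 4, 5, 6, 7} — 7 values for 7 variables — and 2 appears only in cell 2's list, so cell 2 = 2.
The 6 still-open variables together cover exactly {1, 3, 4, 5, 6, 7} — 6 values for 6 variables — and 7 appears only in cell 7's list, so cell 7 = 7.
The 3 variables cell 4, cell 5, cell 6 are confined to {4, 5, 6}, which locks those values in; drop them from cell 1, cell 3.
Determined: cell 2=2, cell 7=7. The other cells each still have more than one consistent value. That makes 2.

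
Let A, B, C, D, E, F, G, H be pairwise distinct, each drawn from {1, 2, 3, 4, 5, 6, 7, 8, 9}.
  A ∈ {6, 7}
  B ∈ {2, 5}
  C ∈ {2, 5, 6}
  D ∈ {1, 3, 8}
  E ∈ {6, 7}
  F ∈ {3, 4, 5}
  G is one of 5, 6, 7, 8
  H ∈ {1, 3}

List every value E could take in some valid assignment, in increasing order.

The 8 variables together cover exactly {1, 2, 3, 4, 5, 6, 7, 8} — 8 values for 8 variables — and 4 appears only in F's list, so F = 4.
The 2 variables A and E are confined to {6, 7}, which locks those values in; drop them from C, G.
B and C between them cover only {2, 5} — a naked pair. Remove those values from G.
G must be 8 (only option left). So D can't be 8.
No further eliminations apply; E can still be any of 6, 7.

6, 7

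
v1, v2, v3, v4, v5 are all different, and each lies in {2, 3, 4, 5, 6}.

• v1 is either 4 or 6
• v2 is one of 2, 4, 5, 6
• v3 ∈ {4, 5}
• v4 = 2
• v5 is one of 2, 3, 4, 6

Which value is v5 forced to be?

3

v4 has just one choice, so v4 = 2. Remove 2 from v2, v5.
The 4 still-open variables draw from only 4 values {3, 4, 5, 6}, so each is used; only v5 can be 3, hence v5 = 3.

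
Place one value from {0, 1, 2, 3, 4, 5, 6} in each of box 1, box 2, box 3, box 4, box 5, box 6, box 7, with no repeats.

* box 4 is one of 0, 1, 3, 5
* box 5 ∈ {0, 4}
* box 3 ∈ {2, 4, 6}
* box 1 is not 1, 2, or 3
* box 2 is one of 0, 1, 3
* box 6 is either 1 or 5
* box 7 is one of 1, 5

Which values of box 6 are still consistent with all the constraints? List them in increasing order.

The 7 variables draw from only 7 values {0, 1, 2, 3, 4, 5, 6}, so each is used; only box 3 can be 2, hence box 3 = 2.
The 6 still-open variables together cover exactly {0, 1, 3, 4, 5, 6} — 6 values for 6 variables — and 6 appears only in box 1's list, so box 1 = 6.
The 5 still-open variables draw from only 5 values {0, 1, 3, 4, 5}, so each is used; only box 5 can be 4, hence box 5 = 4.
box 6 and box 7 between them cover only {1, 5} — a naked pair. Remove those values from box 2, box 4.
No further eliminations apply; box 6 can still be any of 1, 5.

1, 5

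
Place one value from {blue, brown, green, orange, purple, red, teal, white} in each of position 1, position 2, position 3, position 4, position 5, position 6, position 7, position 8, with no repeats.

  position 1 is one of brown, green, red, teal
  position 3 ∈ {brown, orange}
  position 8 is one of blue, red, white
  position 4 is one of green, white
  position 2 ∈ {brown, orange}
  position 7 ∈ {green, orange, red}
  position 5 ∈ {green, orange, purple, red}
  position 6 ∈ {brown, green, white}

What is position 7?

red

Among the 8 variables, blue fits only position 8 (and all 8 values in {blue, brown, green, orange, purple, red, teal, white} must be used), so position 8 = blue.
Among the 7 still-open variables, purple fits only position 5 (and all 7 values in {brown, green, orange, purple, red, teal, white} must be used), so position 5 = purple.
The 6 still-open variables draw from only 6 values {brown, green, orange, red, teal, white}, so each is used; only position 1 can be teal, hence position 1 = teal.
The 5 still-open variables together cover exactly {brown, green, orange, red, white} — 5 values for 5 variables — and red appears only in position 7's list, so position 7 = red.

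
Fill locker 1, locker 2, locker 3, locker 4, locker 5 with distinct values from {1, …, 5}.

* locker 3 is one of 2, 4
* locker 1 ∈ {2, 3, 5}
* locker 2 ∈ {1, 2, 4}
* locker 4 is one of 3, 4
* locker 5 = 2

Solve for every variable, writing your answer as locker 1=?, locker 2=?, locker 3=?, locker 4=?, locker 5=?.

locker 1=5, locker 2=1, locker 3=4, locker 4=3, locker 5=2

locker 5 must be 2 (only option left). So locker 1, locker 2, locker 3 can't be 2.
locker 3's domain is down to {4}, so locker 3 = 4. Remove 4 from locker 2, locker 4.
locker 4 has just one choice, so locker 4 = 3. Strike 3 from locker 1.
locker 1 must be 5 (only option left).
locker 2's domain is down to {1}, so locker 2 = 1.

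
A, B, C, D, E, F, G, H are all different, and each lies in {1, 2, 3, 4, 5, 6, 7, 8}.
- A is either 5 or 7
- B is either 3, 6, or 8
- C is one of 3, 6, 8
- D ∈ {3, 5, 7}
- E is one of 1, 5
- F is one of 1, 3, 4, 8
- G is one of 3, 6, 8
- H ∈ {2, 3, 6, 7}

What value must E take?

1

The 8 variables draw from only 8 values {1, 2, 3, 4, 5, 6, 7, 8}, so each is used; only H can be 2, hence H = 2.
Among the 7 still-open variables, 4 fits only F (and all 7 values in {1, 3, 4, 5, 6, 7, 8} must be used), so F = 4.
The 6 still-open variables together cover exactly {1, 3, 5, 6, 7, 8} — 6 values for 6 variables — and 1 appears only in E's list, so E = 1.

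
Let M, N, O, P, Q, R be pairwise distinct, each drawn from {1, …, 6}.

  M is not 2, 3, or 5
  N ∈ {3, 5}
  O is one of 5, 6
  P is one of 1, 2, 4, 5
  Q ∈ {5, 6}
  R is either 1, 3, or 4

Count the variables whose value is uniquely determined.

The 6 variables draw from only 6 values {1, 2, 3, 4, 5, 6}, so each is used; only P can be 2, hence P = 2.
The 2 variables O and Q are confined to {5, 6}, which locks those values in; drop them from M, N.
That leaves N = 3. So R can't be 3.
Determined: N=3, P=2. The other variables each still have more than one consistent value. That makes 2.

2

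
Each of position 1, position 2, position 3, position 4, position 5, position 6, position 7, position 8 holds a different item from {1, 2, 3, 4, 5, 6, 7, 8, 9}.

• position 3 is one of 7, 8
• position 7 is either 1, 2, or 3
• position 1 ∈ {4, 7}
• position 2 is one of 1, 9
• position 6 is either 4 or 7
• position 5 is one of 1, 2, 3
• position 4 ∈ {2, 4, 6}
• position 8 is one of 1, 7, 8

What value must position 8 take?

The 8 variables draw from only 8 values {1, 2, 3, 4, 6, 7, 8, 9}, so each is used; only position 4 can be 6, hence position 4 = 6.
The 7 still-open variables together cover exactly {1, 2, 3, 4, 7, 8, 9} — 7 values for 7 variables — and 9 appears only in position 2's list, so position 2 = 9.
position 1 and position 6 between them cover only {4, 7} — a naked pair. Remove those values from position 3, position 8.
position 3 has just one choice, so position 3 = 8. Strike 8 from position 8.
So position 8 = 1.

1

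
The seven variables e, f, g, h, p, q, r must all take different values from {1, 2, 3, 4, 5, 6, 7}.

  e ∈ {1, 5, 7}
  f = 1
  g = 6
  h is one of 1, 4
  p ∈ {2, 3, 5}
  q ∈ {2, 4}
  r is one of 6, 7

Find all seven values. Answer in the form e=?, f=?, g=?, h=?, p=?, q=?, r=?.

f must be 1 (only option left). Eliminate 1 elsewhere: e, h.
g has just one choice, so g = 6. Remove 6 from r.
h's domain is down to {4}, so h = 4. Eliminate 4 elsewhere: q.
q must be 2 (only option left). So p can't be 2.
That leaves r = 7. So e can't be 7.
That leaves e = 5. So p can't be 5.
p must be 3 (only option left).

e=5, f=1, g=6, h=4, p=3, q=2, r=7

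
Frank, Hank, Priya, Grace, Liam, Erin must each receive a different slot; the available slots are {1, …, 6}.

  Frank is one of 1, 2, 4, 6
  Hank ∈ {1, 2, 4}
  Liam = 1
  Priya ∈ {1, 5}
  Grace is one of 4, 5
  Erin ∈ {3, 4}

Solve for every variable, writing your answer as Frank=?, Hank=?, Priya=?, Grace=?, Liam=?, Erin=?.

Frank=6, Hank=2, Priya=5, Grace=4, Liam=1, Erin=3

Liam must be 1 (only option left). Remove 1 from Frank, Hank, Priya.
Priya must be 5 (only option left). Strike 5 from Grace.
Grace has just one choice, so Grace = 4. Remove 4 from Frank, Hank, Erin.
Erin has just one choice, so Erin = 3.
Hank's domain is down to {2}, so Hank = 2. So Frank can't be 2.
Frank has just one choice, so Frank = 6.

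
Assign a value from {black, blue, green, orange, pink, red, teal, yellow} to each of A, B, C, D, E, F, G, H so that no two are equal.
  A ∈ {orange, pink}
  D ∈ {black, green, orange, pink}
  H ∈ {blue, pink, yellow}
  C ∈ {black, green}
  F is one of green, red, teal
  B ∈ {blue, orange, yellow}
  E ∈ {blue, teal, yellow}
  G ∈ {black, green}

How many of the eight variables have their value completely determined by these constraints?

The 8 variables draw from only 8 values {black, blue, green, orange, pink, red, teal, yellow}, so each is used; only F can be red, hence F = red.
The 7 still-open variables draw from only 7 values {black, blue, green, orange, pink, teal, yellow}, so each is used; only E can be teal, hence E = teal.
The 2 variables C and G are confined to {black, green}, which locks those values in; drop them from D.
A and D share exactly the 2 values {orange, pink}; by pigeonhole those values go to them, so strike orange, pink from B, H.
Determined: E=teal, F=red. The other variables each still have more than one consistent value. That makes 2.

2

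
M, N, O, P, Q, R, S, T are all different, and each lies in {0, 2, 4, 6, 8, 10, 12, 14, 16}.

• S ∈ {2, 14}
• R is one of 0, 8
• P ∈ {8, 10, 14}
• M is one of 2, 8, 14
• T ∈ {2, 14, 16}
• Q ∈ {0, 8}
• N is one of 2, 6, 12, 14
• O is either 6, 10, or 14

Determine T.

The 8 variables together cover exactly {0, 2, 6, 8, 10, 12, 14, 16} — 8 values for 8 variables — and 12 appears only in N's list, so N = 12.
The 7 still-open variables together cover exactly {0, 2, 6, 8, 10, 14, 16} — 7 values for 7 variables — and 6 appears only in O's list, so O = 6.
The 6 still-open variables draw from only 6 values {0, 2, 8, 10, 14, 16}, so each is used; only P can be 10, hence P = 10.
Among the 5 still-open variables, 16 fits only T (and all 5 values in {0, 2, 8, 14, 16} must be used), so T = 16.

16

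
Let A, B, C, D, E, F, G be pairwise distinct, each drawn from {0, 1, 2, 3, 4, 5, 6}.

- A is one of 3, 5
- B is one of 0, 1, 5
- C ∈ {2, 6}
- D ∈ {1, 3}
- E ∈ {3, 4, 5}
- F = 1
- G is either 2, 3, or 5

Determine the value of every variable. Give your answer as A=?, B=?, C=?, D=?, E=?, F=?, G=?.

F has just one choice, so F = 1. Remove 1 from B, D.
D has just one choice, so D = 3. Strike 3 from A, E, G.
A has just one choice, so A = 5. Remove 5 from B, E, G.
That leaves B = 0.
That leaves E = 4.
G must be 2 (only option left). So C can't be 2.
C's domain is down to {6}, so C = 6.

A=5, B=0, C=6, D=3, E=4, F=1, G=2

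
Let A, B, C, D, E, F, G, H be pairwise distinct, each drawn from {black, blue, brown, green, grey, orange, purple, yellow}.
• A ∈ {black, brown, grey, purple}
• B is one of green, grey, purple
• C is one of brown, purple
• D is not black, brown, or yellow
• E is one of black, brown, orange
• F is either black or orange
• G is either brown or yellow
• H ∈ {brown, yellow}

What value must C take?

purple

The 8 variables draw from only 8 values {black, blue, brown, green, grey, orange, purple, yellow}, so each is used; only D can be blue, hence D = blue.
The 7 still-open variables together cover exactly {black, brown, green, grey, orange, purple, yellow} — 7 values for 7 variables — and green appears only in B's list, so B = green.
Among the 6 still-open variables, grey fits only A (and all 6 values in {black, brown, grey, orange, purple, yellow} must be used), so A = grey.
Among the 5 still-open variables, purple fits only C (and all 5 values in {black, brown, orange, purple, yellow} must be used), so C = purple.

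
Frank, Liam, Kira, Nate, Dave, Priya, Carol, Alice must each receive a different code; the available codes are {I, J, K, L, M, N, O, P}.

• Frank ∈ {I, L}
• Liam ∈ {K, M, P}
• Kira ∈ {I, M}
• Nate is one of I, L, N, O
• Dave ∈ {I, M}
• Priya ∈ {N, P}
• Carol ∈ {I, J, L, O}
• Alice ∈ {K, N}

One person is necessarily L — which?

Frank

Among the 8 variables, J fits only Carol (and all 8 values in {I, J, K, L, M, N, O, P} must be used), so Carol = J.
Among the 7 still-open variables, O fits only Nate (and all 7 values in {I, K, L, M, N, O, P} must be used), so Nate = O.
The 6 still-open variables draw from only 6 values {I, K, L, M, N, P}, so each is used; only Frank can be L, hence Frank = L.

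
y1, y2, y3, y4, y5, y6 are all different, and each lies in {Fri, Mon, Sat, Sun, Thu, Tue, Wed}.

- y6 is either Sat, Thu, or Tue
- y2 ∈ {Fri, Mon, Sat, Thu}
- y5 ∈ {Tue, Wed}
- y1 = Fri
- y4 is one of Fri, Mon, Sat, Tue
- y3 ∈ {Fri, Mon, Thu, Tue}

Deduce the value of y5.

Wed

y1 has just one choice, so y1 = Fri. Eliminate Fri elsewhere: y2, y3, y4.
The 5 still-open variables draw from only 5 values {Mon, Sat, Thu, Tue, Wed}, so each is used; only y5 can be Wed, hence y5 = Wed.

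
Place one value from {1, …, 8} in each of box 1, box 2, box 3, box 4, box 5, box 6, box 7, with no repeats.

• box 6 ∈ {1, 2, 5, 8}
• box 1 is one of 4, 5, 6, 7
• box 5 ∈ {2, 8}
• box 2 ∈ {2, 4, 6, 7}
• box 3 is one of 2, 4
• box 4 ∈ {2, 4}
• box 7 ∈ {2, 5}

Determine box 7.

5

The 7 variables draw from only 7 values {1, 2, 4, 5, 6, 7, 8}, so each is used; only box 6 can be 1, hence box 6 = 1.
The 6 still-open variables draw from only 6 values {2, 4, 5, 6, 7, 8}, so each is used; only box 5 can be 8, hence box 5 = 8.
box 3 and box 4 share exactly the 2 values {2, 4}; by pigeonhole those values go to them, so strike 2, 4 from box 1, box 2, box 7.
So box 7 = 5.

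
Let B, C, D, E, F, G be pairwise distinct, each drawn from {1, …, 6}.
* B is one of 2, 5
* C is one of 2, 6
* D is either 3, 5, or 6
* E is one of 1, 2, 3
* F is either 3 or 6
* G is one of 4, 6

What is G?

4

The 6 variables draw from only 6 values {1, 2, 3, 4, 5, 6}, so each is used; only E can be 1, hence E = 1.
The 5 still-open variables together cover exactly {2, 3, 4, 5, 6} — 5 values for 5 variables — and 4 appears only in G's list, so G = 4.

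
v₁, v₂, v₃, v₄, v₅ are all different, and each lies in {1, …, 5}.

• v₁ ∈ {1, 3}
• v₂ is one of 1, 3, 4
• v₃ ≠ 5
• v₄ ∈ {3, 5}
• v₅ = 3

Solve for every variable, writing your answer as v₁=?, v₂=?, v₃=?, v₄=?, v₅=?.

v₅ must be 3 (only option left). Remove 3 from v₁, v₂, v₃, v₄.
v₁'s domain is down to {1}, so v₁ = 1. So v₂, v₃ can't be 1.
That leaves v₂ = 4. Remove 4 from v₃.
v₃'s domain is down to {2}, so v₃ = 2.
v₄'s domain is down to {5}, so v₄ = 5.

v₁=1, v₂=4, v₃=2, v₄=5, v₅=3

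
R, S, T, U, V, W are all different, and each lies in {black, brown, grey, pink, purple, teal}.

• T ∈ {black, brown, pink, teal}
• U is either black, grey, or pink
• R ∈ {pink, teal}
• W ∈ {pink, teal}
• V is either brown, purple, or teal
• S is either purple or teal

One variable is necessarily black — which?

T

Among the 6 variables, grey fits only U (and all 6 values in {black, brown, grey, pink, purple, teal} must be used), so U = grey.
The 5 still-open variables together cover exactly {black, brown, pink, purple, teal} — 5 values for 5 variables — and black appears only in T's list, so T = black.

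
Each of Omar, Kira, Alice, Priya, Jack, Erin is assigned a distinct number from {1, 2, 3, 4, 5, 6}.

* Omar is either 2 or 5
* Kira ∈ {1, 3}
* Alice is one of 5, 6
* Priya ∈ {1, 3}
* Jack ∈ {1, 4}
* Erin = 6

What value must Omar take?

2

Erin has just one choice, so Erin = 6. Eliminate 6 elsewhere: Alice.
That leaves Alice = 5. Strike 5 from Omar.
So Omar = 2.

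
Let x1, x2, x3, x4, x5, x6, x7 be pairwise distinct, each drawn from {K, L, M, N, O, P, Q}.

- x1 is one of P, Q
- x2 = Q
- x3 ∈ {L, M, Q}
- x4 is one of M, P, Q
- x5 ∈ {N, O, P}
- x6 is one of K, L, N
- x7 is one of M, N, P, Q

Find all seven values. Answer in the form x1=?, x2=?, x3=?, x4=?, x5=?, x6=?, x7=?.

x1=P, x2=Q, x3=L, x4=M, x5=O, x6=K, x7=N

x2 has just one choice, so x2 = Q. So x1, x3, x4, x7 can't be Q.
x1 must be P (only option left). Strike P from x4, x5, x7.
That leaves x4 = M. So x3, x7 can't be M.
x7's domain is down to {N}, so x7 = N. Strike N from x5, x6.
x3's domain is down to {L}, so x3 = L. So x6 can't be L.
x5 must be O (only option left).
That leaves x6 = K.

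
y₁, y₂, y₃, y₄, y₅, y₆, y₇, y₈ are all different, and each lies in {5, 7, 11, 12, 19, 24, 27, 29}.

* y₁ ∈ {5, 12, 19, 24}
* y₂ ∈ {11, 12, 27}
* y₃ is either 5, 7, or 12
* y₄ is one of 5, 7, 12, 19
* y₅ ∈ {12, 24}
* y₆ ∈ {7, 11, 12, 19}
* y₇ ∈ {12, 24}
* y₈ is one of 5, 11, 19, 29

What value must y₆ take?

Among the 8 variables, 27 fits only y₂ (and all 8 values in {5, 7, 11, 12, 19, 24, 27, 29} must be used), so y₂ = 27.
The 7 still-open variables together cover exactly {5, 7, 11, 12, 19, 24, 29} — 7 values for 7 variables — and 29 appears only in y₈'s list, so y₈ = 29.
Among the 6 still-open variables, 11 fits only y₆ (and all 6 values in {5, 7, 11, 12, 19, 24} must be used), so y₆ = 11.

11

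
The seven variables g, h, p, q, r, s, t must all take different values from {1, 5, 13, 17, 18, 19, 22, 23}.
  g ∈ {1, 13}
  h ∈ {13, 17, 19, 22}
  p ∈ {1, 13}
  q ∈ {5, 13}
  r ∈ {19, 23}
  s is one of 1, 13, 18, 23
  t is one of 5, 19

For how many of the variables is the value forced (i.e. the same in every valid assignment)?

4

g and p between them cover only {1, 13} — a naked pair. Remove those values from h, q, s.
q must be 5 (only option left). Eliminate 5 elsewhere: t.
t has just one choice, so t = 19. Remove 19 from h, r.
r has just one choice, so r = 23. Remove 23 from s.
s's domain is down to {18}, so s = 18.
Determined: q=5, r=23, s=18, t=19. The other variables each still have more than one consistent value. That makes 4.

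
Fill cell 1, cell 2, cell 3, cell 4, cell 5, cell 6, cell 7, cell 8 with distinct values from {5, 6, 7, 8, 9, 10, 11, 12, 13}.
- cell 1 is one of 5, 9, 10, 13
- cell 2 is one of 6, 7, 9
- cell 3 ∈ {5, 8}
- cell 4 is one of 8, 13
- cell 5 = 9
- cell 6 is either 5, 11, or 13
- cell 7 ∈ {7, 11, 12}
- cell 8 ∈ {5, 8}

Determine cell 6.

cell 5's domain is down to {9}, so cell 5 = 9. Strike 9 from cell 1, cell 2.
The 2 variables cell 3 and cell 8 are confined to {5, 8}, which locks those values in; drop them from cell 1, cell 4, cell 6.
cell 4 must be 13 (only option left). Eliminate 13 elsewhere: cell 1, cell 6.
So cell 6 = 11.

11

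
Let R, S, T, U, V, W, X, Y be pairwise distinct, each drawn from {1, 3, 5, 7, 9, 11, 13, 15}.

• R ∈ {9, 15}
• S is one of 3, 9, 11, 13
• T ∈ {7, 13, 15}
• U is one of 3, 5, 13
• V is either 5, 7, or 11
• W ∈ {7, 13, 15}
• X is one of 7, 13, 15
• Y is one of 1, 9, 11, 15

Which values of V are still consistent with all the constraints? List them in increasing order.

The 8 variables together cover exactly {1, 3, 5, 7, 9, 11, 13, 15} — 8 values for 8 variables — and 1 appears only in Y's list, so Y = 1.
T, W, X between them cover only {7, 13, 15} — a naked triple. Remove those values from R, S, U, V.
R must be 9 (only option left). Strike 9 from S.
No further eliminations apply; V can still be any of 5, 11.

5, 11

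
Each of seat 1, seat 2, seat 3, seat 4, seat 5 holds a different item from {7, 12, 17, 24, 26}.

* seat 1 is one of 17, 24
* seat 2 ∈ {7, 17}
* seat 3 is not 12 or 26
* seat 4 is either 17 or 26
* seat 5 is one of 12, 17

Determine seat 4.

The 5 variables together cover exactly {7, 12, 17, 24, 26} — 5 values for 5 variables — and 12 appears only in seat 5's list, so seat 5 = 12.
The 4 still-open variables together cover exactly {7, 17, 24, 26} — 4 values for 4 variables — and 26 appears only in seat 4's list, so seat 4 = 26.

26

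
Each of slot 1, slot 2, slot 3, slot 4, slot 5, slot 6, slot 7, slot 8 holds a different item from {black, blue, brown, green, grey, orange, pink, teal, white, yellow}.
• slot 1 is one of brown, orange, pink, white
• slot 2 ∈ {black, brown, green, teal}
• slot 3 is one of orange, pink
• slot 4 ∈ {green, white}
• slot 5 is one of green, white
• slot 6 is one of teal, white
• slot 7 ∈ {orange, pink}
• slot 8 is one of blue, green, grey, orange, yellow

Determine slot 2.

slot 3 and slot 7 between them cover only {orange, pink} — a naked pair. Remove those values from slot 1, slot 8.
slot 4 and slot 5 share exactly the 2 values {green, white}; by pigeonhole those values go to them, so strike green, white from slot 1, slot 2, slot 6, slot 8.
slot 1's domain is down to {brown}, so slot 1 = brown. Strike brown from slot 2.
That leaves slot 6 = teal. Strike teal from slot 2.
So slot 2 = black.

black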